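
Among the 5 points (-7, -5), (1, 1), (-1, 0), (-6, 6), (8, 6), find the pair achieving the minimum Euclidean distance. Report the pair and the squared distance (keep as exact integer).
Pair = ((1, 1), (-1, 0)); squared distance = 5

Compute all C(5, 2) = 10 pairwise squared distances (x_i − x_j)² + (y_i − y_j)². The minimum is 5, attained by the pair ((1, 1), (-1, 0)).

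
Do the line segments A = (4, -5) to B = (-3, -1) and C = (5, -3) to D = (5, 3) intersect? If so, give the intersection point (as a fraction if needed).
No (intersection of containing lines falls outside at least one segment)

Parametrize and solve: t = -1/7, s = -3/7. At least one of these is outside [0, 1], so the segments do not intersect.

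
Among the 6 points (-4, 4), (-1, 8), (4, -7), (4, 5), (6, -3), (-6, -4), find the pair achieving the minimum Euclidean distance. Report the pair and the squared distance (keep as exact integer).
Pair = ((4, -7), (6, -3)); squared distance = 20

Compute all C(6, 2) = 15 pairwise squared distances (x_i − x_j)² + (y_i − y_j)². The minimum is 20, attained by the pair ((4, -7), (6, -3)).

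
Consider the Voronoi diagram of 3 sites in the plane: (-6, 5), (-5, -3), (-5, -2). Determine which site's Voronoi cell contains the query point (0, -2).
Nearest site = (-5, -2)

The Voronoi cell of site s contains exactly those query points closer to s than to any other site. Compute squared distances from q = (0, -2) to each site:
  (-5 − 0)² + (-2 − -2)² = 25
  (-5 − 0)² + (-3 − -2)² = 26
  (-6 − 0)² + (5 − -2)² = 85
Minimum is attained by (-5, -2), so q lies in its Voronoi cell.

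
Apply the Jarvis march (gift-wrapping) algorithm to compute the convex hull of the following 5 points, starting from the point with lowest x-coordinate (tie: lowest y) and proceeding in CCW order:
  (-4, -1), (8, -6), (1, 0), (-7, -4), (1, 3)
Hull (CCW) = [(-7, -4), (8, -6), (1, 3), (-4, -1)]

Jarvis march: at each step, from the current hull vertex p, select the next vertex q as the point such that every other point lies strictly to the left of (or on) the directed line p → q. (Equivalently: for every other point r, the cross product (q − p) × (r − p) ≥ 0.)
Starting point (lowest x, tie lowest y): (-7, -4). Wrap until returning to start. Resulting hull: (-7, -4), (8, -6), (1, 3), (-4, -1).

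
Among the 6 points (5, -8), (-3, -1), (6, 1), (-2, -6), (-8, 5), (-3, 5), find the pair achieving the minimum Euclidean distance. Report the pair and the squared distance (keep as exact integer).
Pair = ((-8, 5), (-3, 5)); squared distance = 25

Compute all C(6, 2) = 15 pairwise squared distances (x_i − x_j)² + (y_i − y_j)². The minimum is 25, attained by the pair ((-8, 5), (-3, 5)).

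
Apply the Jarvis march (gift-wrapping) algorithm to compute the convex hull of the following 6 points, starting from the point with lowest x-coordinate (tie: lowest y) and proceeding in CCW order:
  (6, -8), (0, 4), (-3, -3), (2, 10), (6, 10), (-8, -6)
Hull (CCW) = [(-8, -6), (6, -8), (6, 10), (2, 10)]

Jarvis march: at each step, from the current hull vertex p, select the next vertex q as the point such that every other point lies strictly to the left of (or on) the directed line p → q. (Equivalently: for every other point r, the cross product (q − p) × (r − p) ≥ 0.)
Starting point (lowest x, tie lowest y): (-8, -6). Wrap until returning to start. Resulting hull: (-8, -6), (6, -8), (6, 10), (2, 10).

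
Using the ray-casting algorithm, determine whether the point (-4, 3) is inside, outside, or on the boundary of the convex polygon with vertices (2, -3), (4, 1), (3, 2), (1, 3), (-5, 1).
The point (-4, 3) lies strictly outside the polygon

Cast a horizontal ray to the right from the query point and count how many polygon edges it crosses (each edge strictly once or zero times, handled with the usual half-open convention). 
Parity of crossings → even ⇒ outside.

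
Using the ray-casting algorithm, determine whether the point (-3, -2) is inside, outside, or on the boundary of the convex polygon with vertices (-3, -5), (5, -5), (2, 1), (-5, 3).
The point (-3, -2) lies strictly inside the polygon

Cast a horizontal ray to the right from the query point and count how many polygon edges it crosses (each edge strictly once or zero times, handled with the usual half-open convention). 
Parity of crossings → odd ⇒ inside.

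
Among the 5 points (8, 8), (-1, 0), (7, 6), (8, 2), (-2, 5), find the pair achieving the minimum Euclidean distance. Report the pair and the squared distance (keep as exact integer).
Pair = ((8, 8), (7, 6)); squared distance = 5

Compute all C(5, 2) = 10 pairwise squared distances (x_i − x_j)² + (y_i − y_j)². The minimum is 5, attained by the pair ((8, 8), (7, 6)).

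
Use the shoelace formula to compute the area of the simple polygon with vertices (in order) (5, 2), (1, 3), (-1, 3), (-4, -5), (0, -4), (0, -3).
Area = 67/2

Shoelace formula: Area = (1/2) |Σ_i (x_i · y_{i+1} − x_{i+1} · y_i)| (indices mod n). Compute each cross term:
  (5)(3) − (1)(2) = 13
  (1)(3) − (-1)(3) = 6
  (-1)(-5) − (-4)(3) = 17
  (-4)(-4) − (0)(-5) = 16
  (0)(-3) − (0)(-4) = 0
  (0)(2) − (5)(-3) = 15
Sum = 67, so (signed) Area = 67/2 = 67/2, |Area| = 67/2.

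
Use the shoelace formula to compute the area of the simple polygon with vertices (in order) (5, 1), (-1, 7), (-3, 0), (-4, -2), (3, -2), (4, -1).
Area = 91/2

Shoelace formula: Area = (1/2) |Σ_i (x_i · y_{i+1} − x_{i+1} · y_i)| (indices mod n). Compute each cross term:
  (5)(7) − (-1)(1) = 36
  (-1)(0) − (-3)(7) = 21
  (-3)(-2) − (-4)(0) = 6
  (-4)(-2) − (3)(-2) = 14
  (3)(-1) − (4)(-2) = 5
  (4)(1) − (5)(-1) = 9
Sum = 91, so (signed) Area = 91/2 = 91/2, |Area| = 91/2.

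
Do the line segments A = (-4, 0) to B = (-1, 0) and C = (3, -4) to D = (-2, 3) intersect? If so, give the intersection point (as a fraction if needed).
No (intersection of containing lines falls outside at least one segment)

Parametrize and solve: t = 29/21, s = 4/7. At least one of these is outside [0, 1], so the segments do not intersect.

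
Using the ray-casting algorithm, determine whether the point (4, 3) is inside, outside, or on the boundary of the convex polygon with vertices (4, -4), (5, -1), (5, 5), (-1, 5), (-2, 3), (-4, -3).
The point (4, 3) lies strictly inside the polygon

Cast a horizontal ray to the right from the query point and count how many polygon edges it crosses (each edge strictly once or zero times, handled with the usual half-open convention). 
Parity of crossings → odd ⇒ inside.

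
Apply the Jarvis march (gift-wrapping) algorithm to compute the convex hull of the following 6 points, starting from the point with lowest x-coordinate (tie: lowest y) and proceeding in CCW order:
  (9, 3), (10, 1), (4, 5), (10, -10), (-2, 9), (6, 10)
Hull (CCW) = [(-2, 9), (10, -10), (10, 1), (6, 10)]

Jarvis march: at each step, from the current hull vertex p, select the next vertex q as the point such that every other point lies strictly to the left of (or on) the directed line p → q. (Equivalently: for every other point r, the cross product (q − p) × (r − p) ≥ 0.)
Starting point (lowest x, tie lowest y): (-2, 9). Wrap until returning to start. Resulting hull: (-2, 9), (10, -10), (10, 1), (6, 10).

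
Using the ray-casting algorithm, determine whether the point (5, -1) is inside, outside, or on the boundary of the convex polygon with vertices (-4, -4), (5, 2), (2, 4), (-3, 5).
The point (5, -1) lies strictly outside the polygon

Cast a horizontal ray to the right from the query point and count how many polygon edges it crosses (each edge strictly once or zero times, handled with the usual half-open convention). 
Parity of crossings → even ⇒ outside.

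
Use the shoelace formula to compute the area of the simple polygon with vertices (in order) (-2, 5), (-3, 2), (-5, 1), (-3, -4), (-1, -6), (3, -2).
Area = 43

Shoelace formula: Area = (1/2) |Σ_i (x_i · y_{i+1} − x_{i+1} · y_i)| (indices mod n). Compute each cross term:
  (-2)(2) − (-3)(5) = 11
  (-3)(1) − (-5)(2) = 7
  (-5)(-4) − (-3)(1) = 23
  (-3)(-6) − (-1)(-4) = 14
  (-1)(-2) − (3)(-6) = 20
  (3)(5) − (-2)(-2) = 11
Sum = 86, so (signed) Area = 86/2 = 43, |Area| = 43.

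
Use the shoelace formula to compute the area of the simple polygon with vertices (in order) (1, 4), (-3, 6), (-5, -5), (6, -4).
Area = 141/2

Shoelace formula: Area = (1/2) |Σ_i (x_i · y_{i+1} − x_{i+1} · y_i)| (indices mod n). Compute each cross term:
  (1)(6) − (-3)(4) = 18
  (-3)(-5) − (-5)(6) = 45
  (-5)(-4) − (6)(-5) = 50
  (6)(4) − (1)(-4) = 28
Sum = 141, so (signed) Area = 141/2 = 141/2, |Area| = 141/2.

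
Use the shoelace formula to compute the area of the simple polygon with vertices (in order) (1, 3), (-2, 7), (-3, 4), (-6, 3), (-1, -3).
Area = 31

Shoelace formula: Area = (1/2) |Σ_i (x_i · y_{i+1} − x_{i+1} · y_i)| (indices mod n). Compute each cross term:
  (1)(7) − (-2)(3) = 13
  (-2)(4) − (-3)(7) = 13
  (-3)(3) − (-6)(4) = 15
  (-6)(-3) − (-1)(3) = 21
  (-1)(3) − (1)(-3) = 0
Sum = 62, so (signed) Area = 62/2 = 31, |Area| = 31.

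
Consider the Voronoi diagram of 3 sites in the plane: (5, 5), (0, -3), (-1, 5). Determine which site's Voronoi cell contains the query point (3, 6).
Nearest site = (5, 5)

The Voronoi cell of site s contains exactly those query points closer to s than to any other site. Compute squared distances from q = (3, 6) to each site:
  (5 − 3)² + (5 − 6)² = 5
  (-1 − 3)² + (5 − 6)² = 17
  (0 − 3)² + (-3 − 6)² = 90
Minimum is attained by (5, 5), so q lies in its Voronoi cell.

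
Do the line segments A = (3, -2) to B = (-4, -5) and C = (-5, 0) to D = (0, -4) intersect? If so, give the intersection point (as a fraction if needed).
Yes; intersection at (-25/43, -152/43) (t = 22/43 on AB, s = 38/43 on CD)

Parametrize AB as A + t(B − A) = (3 + -7 t, -2 + -3 t) and CD as C + s(D − C) = (-5 + 5 s, 0 + -4 s). Solve the linear system for (t, s). Determinant = -43 ≠ 0, so a unique intersection of the containing lines exists. Solution: t = 22/43, s = 38/43 — both in [0, 1], so the segments cross. Intersection point: (-25/43, -152/43).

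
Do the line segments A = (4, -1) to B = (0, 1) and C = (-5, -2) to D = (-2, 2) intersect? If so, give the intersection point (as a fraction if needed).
No (intersection of containing lines falls outside at least one segment)

Parametrize and solve: t = 3/2, s = 1. At least one of these is outside [0, 1], so the segments do not intersect.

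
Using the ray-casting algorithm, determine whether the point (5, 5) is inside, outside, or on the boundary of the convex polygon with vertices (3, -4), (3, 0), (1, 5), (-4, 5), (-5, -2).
The point (5, 5) lies strictly outside the polygon

Cast a horizontal ray to the right from the query point and count how many polygon edges it crosses (each edge strictly once or zero times, handled with the usual half-open convention). 
Parity of crossings → even ⇒ outside.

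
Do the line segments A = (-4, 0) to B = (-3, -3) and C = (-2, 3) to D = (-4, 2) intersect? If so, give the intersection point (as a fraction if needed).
No (intersection of containing lines falls outside at least one segment)

Parametrize and solve: t = -4/7, s = 9/7. At least one of these is outside [0, 1], so the segments do not intersect.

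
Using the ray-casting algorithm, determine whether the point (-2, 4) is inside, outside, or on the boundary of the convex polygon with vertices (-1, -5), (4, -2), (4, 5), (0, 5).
The point (-2, 4) lies strictly outside the polygon

Cast a horizontal ray to the right from the query point and count how many polygon edges it crosses (each edge strictly once or zero times, handled with the usual half-open convention). 
Parity of crossings → even ⇒ outside.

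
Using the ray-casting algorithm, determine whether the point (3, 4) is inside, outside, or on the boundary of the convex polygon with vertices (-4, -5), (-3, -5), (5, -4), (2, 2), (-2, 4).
The point (3, 4) lies strictly outside the polygon

Cast a horizontal ray to the right from the query point and count how many polygon edges it crosses (each edge strictly once or zero times, handled with the usual half-open convention). 
Parity of crossings → even ⇒ outside.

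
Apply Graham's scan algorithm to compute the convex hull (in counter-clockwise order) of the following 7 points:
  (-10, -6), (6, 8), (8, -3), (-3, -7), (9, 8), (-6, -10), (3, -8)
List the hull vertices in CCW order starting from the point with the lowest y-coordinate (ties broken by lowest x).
Hull (CCW) = [(-6, -10), (3, -8), (8, -3), (9, 8), (6, 8), (-10, -6)]

Graham scan procedure:
  1. Find the pivot p₀ = point with lowest y (tie → lowest x): (-6, -10).
  2. Sort the remaining points by polar angle around p₀.
  3. Walk through sorted points, maintaining a stack; pop the top while the last three entries make a non-left turn (cross product ≤ 0).
  4. Final stack is the convex hull in CCW order: (-6, -10), (3, -8), (8, -3), (9, 8), (6, 8), (-10, -6).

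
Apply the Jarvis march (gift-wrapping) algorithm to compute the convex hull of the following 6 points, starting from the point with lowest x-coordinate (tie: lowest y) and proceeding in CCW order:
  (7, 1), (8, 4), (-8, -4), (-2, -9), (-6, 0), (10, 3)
Hull (CCW) = [(-8, -4), (-2, -9), (10, 3), (8, 4), (-6, 0)]

Jarvis march: at each step, from the current hull vertex p, select the next vertex q as the point such that every other point lies strictly to the left of (or on) the directed line p → q. (Equivalently: for every other point r, the cross product (q − p) × (r − p) ≥ 0.)
Starting point (lowest x, tie lowest y): (-8, -4). Wrap until returning to start. Resulting hull: (-8, -4), (-2, -9), (10, 3), (8, 4), (-6, 0).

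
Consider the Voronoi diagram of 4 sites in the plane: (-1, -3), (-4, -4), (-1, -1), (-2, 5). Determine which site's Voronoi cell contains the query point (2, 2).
Nearest site = (-1, -1)

The Voronoi cell of site s contains exactly those query points closer to s than to any other site. Compute squared distances from q = (2, 2) to each site:
  (-1 − 2)² + (-1 − 2)² = 18
  (-2 − 2)² + (5 − 2)² = 25
  (-1 − 2)² + (-3 − 2)² = 34
  (-4 − 2)² + (-4 − 2)² = 72
Minimum is attained by (-1, -1), so q lies in its Voronoi cell.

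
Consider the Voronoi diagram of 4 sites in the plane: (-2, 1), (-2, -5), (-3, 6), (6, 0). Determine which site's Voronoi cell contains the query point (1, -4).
Nearest site = (-2, -5)

The Voronoi cell of site s contains exactly those query points closer to s than to any other site. Compute squared distances from q = (1, -4) to each site:
  (-2 − 1)² + (-5 − -4)² = 10
  (-2 − 1)² + (1 − -4)² = 34
  (6 − 1)² + (0 − -4)² = 41
  (-3 − 1)² + (6 − -4)² = 116
Minimum is attained by (-2, -5), so q lies in its Voronoi cell.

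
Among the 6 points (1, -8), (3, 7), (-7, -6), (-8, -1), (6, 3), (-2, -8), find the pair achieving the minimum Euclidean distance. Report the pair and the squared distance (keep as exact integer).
Pair = ((1, -8), (-2, -8)); squared distance = 9

Compute all C(6, 2) = 15 pairwise squared distances (x_i − x_j)² + (y_i − y_j)². The minimum is 9, attained by the pair ((1, -8), (-2, -8)).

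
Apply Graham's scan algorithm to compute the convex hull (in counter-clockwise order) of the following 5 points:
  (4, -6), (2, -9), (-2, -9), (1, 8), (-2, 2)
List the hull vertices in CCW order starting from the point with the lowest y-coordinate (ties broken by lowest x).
Hull (CCW) = [(-2, -9), (2, -9), (4, -6), (1, 8), (-2, 2)]

Graham scan procedure:
  1. Find the pivot p₀ = point with lowest y (tie → lowest x): (-2, -9).
  2. Sort the remaining points by polar angle around p₀.
  3. Walk through sorted points, maintaining a stack; pop the top while the last three entries make a non-left turn (cross product ≤ 0).
  4. Final stack is the convex hull in CCW order: (-2, -9), (2, -9), (4, -6), (1, 8), (-2, 2).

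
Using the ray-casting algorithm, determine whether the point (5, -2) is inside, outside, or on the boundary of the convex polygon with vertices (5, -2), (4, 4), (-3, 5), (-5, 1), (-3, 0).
The point (5, -2) lies on the polygon boundary

Boundary check: the query satisfies the collinearity and bounding-box conditions for some polygon edge, so it lies exactly on the boundary.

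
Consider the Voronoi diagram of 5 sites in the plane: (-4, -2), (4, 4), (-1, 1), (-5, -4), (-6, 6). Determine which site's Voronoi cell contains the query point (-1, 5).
Nearest site = (-1, 1)

The Voronoi cell of site s contains exactly those query points closer to s than to any other site. Compute squared distances from q = (-1, 5) to each site:
  (-1 − -1)² + (1 − 5)² = 16
  (-6 − -1)² + (6 − 5)² = 26
  (4 − -1)² + (4 − 5)² = 26
  (-4 − -1)² + (-2 − 5)² = 58
  (-5 − -1)² + (-4 − 5)² = 97
Minimum is attained by (-1, 1), so q lies in its Voronoi cell.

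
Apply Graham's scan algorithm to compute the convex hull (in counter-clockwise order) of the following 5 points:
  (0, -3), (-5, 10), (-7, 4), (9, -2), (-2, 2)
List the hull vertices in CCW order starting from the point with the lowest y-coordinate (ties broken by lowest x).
Hull (CCW) = [(0, -3), (9, -2), (-5, 10), (-7, 4)]

Graham scan procedure:
  1. Find the pivot p₀ = point with lowest y (tie → lowest x): (0, -3).
  2. Sort the remaining points by polar angle around p₀.
  3. Walk through sorted points, maintaining a stack; pop the top while the last three entries make a non-left turn (cross product ≤ 0).
  4. Final stack is the convex hull in CCW order: (0, -3), (9, -2), (-5, 10), (-7, 4).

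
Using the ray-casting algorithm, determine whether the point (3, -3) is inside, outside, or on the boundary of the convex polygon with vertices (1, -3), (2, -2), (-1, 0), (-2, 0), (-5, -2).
The point (3, -3) lies strictly outside the polygon

Cast a horizontal ray to the right from the query point and count how many polygon edges it crosses (each edge strictly once or zero times, handled with the usual half-open convention). 
Parity of crossings → even ⇒ outside.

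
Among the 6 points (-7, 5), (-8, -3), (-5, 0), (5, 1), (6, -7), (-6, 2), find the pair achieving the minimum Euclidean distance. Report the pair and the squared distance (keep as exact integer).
Pair = ((-5, 0), (-6, 2)); squared distance = 5

Compute all C(6, 2) = 15 pairwise squared distances (x_i − x_j)² + (y_i − y_j)². The minimum is 5, attained by the pair ((-5, 0), (-6, 2)).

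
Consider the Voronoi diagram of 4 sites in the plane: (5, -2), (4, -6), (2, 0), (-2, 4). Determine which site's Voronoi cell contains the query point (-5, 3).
Nearest site = (-2, 4)

The Voronoi cell of site s contains exactly those query points closer to s than to any other site. Compute squared distances from q = (-5, 3) to each site:
  (-2 − -5)² + (4 − 3)² = 10
  (2 − -5)² + (0 − 3)² = 58
  (5 − -5)² + (-2 − 3)² = 125
  (4 − -5)² + (-6 − 3)² = 162
Minimum is attained by (-2, 4), so q lies in its Voronoi cell.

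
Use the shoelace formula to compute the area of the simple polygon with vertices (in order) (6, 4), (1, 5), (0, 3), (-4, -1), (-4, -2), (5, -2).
Area = 95/2

Shoelace formula: Area = (1/2) |Σ_i (x_i · y_{i+1} − x_{i+1} · y_i)| (indices mod n). Compute each cross term:
  (6)(5) − (1)(4) = 26
  (1)(3) − (0)(5) = 3
  (0)(-1) − (-4)(3) = 12
  (-4)(-2) − (-4)(-1) = 4
  (-4)(-2) − (5)(-2) = 18
  (5)(4) − (6)(-2) = 32
Sum = 95, so (signed) Area = 95/2 = 95/2, |Area| = 95/2.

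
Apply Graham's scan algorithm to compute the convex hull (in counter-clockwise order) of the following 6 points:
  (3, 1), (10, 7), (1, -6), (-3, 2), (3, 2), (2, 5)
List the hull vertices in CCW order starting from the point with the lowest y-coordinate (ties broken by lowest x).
Hull (CCW) = [(1, -6), (10, 7), (2, 5), (-3, 2)]

Graham scan procedure:
  1. Find the pivot p₀ = point with lowest y (tie → lowest x): (1, -6).
  2. Sort the remaining points by polar angle around p₀.
  3. Walk through sorted points, maintaining a stack; pop the top while the last three entries make a non-left turn (cross product ≤ 0).
  4. Final stack is the convex hull in CCW order: (1, -6), (10, 7), (2, 5), (-3, 2).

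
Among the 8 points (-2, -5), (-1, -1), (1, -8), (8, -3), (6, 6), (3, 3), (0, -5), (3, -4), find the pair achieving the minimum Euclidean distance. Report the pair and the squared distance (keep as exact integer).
Pair = ((-2, -5), (0, -5)); squared distance = 4

Compute all C(8, 2) = 28 pairwise squared distances (x_i − x_j)² + (y_i − y_j)². The minimum is 4, attained by the pair ((-2, -5), (0, -5)).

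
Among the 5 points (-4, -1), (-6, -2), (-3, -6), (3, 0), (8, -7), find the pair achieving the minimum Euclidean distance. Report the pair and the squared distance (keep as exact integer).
Pair = ((-4, -1), (-6, -2)); squared distance = 5

Compute all C(5, 2) = 10 pairwise squared distances (x_i − x_j)² + (y_i − y_j)². The minimum is 5, attained by the pair ((-4, -1), (-6, -2)).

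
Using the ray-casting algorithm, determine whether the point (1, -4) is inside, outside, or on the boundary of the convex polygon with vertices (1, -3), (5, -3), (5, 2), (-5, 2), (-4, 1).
The point (1, -4) lies strictly outside the polygon

Cast a horizontal ray to the right from the query point and count how many polygon edges it crosses (each edge strictly once or zero times, handled with the usual half-open convention). 
Parity of crossings → even ⇒ outside.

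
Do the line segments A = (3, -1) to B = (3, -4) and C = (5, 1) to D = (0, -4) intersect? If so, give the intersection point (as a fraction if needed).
Yes; intersection at (3, -1) (t = 0 on AB, s = 2/5 on CD)

Parametrize AB as A + t(B − A) = (3 + 0 t, -1 + -3 t) and CD as C + s(D − C) = (5 + -5 s, 1 + -5 s). Solve the linear system for (t, s). Determinant = 15 ≠ 0, so a unique intersection of the containing lines exists. Solution: t = 0, s = 2/5 — both in [0, 1], so the segments cross. Intersection point: (3, -1).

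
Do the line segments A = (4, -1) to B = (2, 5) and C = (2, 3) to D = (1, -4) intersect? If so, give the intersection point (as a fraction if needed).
No (intersection of containing lines falls outside at least one segment)

Parametrize and solve: t = 9/10, s = -1/5. At least one of these is outside [0, 1], so the segments do not intersect.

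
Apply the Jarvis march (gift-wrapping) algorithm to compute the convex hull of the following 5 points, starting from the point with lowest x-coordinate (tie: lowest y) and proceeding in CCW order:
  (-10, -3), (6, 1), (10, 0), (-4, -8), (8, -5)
Hull (CCW) = [(-10, -3), (-4, -8), (8, -5), (10, 0), (6, 1)]

Jarvis march: at each step, from the current hull vertex p, select the next vertex q as the point such that every other point lies strictly to the left of (or on) the directed line p → q. (Equivalently: for every other point r, the cross product (q − p) × (r − p) ≥ 0.)
Starting point (lowest x, tie lowest y): (-10, -3). Wrap until returning to start. Resulting hull: (-10, -3), (-4, -8), (8, -5), (10, 0), (6, 1).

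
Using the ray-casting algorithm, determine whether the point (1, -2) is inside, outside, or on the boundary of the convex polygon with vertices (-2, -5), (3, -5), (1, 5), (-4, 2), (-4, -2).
The point (1, -2) lies strictly inside the polygon

Cast a horizontal ray to the right from the query point and count how many polygon edges it crosses (each edge strictly once or zero times, handled with the usual half-open convention). 
Parity of crossings → odd ⇒ inside.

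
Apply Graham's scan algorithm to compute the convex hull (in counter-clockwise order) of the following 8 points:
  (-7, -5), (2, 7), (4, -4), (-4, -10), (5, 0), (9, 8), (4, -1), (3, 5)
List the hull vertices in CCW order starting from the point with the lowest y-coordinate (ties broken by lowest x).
Hull (CCW) = [(-4, -10), (4, -4), (9, 8), (2, 7), (-7, -5)]

Graham scan procedure:
  1. Find the pivot p₀ = point with lowest y (tie → lowest x): (-4, -10).
  2. Sort the remaining points by polar angle around p₀.
  3. Walk through sorted points, maintaining a stack; pop the top while the last three entries make a non-left turn (cross product ≤ 0).
  4. Final stack is the convex hull in CCW order: (-4, -10), (4, -4), (9, 8), (2, 7), (-7, -5).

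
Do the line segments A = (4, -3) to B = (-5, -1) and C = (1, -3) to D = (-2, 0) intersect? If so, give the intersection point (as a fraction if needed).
Yes; intersection at (1/7, -15/7) (t = 3/7 on AB, s = 2/7 on CD)

Parametrize AB as A + t(B − A) = (4 + -9 t, -3 + 2 t) and CD as C + s(D − C) = (1 + -3 s, -3 + 3 s). Solve the linear system for (t, s). Determinant = 21 ≠ 0, so a unique intersection of the containing lines exists. Solution: t = 3/7, s = 2/7 — both in [0, 1], so the segments cross. Intersection point: (1/7, -15/7).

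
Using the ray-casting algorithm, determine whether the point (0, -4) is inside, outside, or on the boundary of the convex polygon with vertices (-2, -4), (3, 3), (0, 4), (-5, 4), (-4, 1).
The point (0, -4) lies strictly outside the polygon

Cast a horizontal ray to the right from the query point and count how many polygon edges it crosses (each edge strictly once or zero times, handled with the usual half-open convention). 
Parity of crossings → even ⇒ outside.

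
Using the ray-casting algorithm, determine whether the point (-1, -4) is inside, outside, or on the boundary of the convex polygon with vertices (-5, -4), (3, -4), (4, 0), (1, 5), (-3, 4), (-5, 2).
The point (-1, -4) lies on the polygon boundary

Boundary check: the query satisfies the collinearity and bounding-box conditions for some polygon edge, so it lies exactly on the boundary.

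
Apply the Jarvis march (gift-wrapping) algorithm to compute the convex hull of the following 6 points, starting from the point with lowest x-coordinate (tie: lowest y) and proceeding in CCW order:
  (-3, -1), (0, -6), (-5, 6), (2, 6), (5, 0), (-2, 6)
Hull (CCW) = [(-5, 6), (-3, -1), (0, -6), (5, 0), (2, 6)]

Jarvis march: at each step, from the current hull vertex p, select the next vertex q as the point such that every other point lies strictly to the left of (or on) the directed line p → q. (Equivalently: for every other point r, the cross product (q − p) × (r − p) ≥ 0.)
Starting point (lowest x, tie lowest y): (-5, 6). Wrap until returning to start. Resulting hull: (-5, 6), (-3, -1), (0, -6), (5, 0), (2, 6).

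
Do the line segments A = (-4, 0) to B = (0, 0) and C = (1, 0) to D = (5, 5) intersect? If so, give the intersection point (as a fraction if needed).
No (intersection of containing lines falls outside at least one segment)

Parametrize and solve: t = 5/4, s = 0. At least one of these is outside [0, 1], so the segments do not intersect.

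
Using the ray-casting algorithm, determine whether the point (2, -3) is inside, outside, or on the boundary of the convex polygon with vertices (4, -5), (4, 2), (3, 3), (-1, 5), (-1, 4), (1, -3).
The point (2, -3) lies strictly inside the polygon

Cast a horizontal ray to the right from the query point and count how many polygon edges it crosses (each edge strictly once or zero times, handled with the usual half-open convention). 
Parity of crossings → odd ⇒ inside.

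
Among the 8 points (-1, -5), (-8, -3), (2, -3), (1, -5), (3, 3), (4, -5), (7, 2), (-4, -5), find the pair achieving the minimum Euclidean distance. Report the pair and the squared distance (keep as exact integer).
Pair = ((-1, -5), (1, -5)); squared distance = 4

Compute all C(8, 2) = 28 pairwise squared distances (x_i − x_j)² + (y_i − y_j)². The minimum is 4, attained by the pair ((-1, -5), (1, -5)).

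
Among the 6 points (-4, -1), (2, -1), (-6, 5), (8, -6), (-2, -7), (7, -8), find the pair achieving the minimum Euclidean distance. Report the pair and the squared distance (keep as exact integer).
Pair = ((8, -6), (7, -8)); squared distance = 5

Compute all C(6, 2) = 15 pairwise squared distances (x_i − x_j)² + (y_i − y_j)². The minimum is 5, attained by the pair ((8, -6), (7, -8)).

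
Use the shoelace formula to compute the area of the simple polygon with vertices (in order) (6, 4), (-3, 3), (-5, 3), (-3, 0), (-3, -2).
Area = 51/2

Shoelace formula: Area = (1/2) |Σ_i (x_i · y_{i+1} − x_{i+1} · y_i)| (indices mod n). Compute each cross term:
  (6)(3) − (-3)(4) = 30
  (-3)(3) − (-5)(3) = 6
  (-5)(0) − (-3)(3) = 9
  (-3)(-2) − (-3)(0) = 6
  (-3)(4) − (6)(-2) = 0
Sum = 51, so (signed) Area = 51/2 = 51/2, |Area| = 51/2.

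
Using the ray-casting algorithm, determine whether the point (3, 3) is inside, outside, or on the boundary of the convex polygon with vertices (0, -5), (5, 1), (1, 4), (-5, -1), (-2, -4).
The point (3, 3) lies strictly outside the polygon

Cast a horizontal ray to the right from the query point and count how many polygon edges it crosses (each edge strictly once or zero times, handled with the usual half-open convention). 
Parity of crossings → even ⇒ outside.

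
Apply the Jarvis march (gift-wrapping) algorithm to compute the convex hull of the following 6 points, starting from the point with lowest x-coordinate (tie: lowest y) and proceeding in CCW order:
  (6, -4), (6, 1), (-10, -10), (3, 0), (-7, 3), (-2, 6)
Hull (CCW) = [(-10, -10), (6, -4), (6, 1), (-2, 6), (-7, 3)]

Jarvis march: at each step, from the current hull vertex p, select the next vertex q as the point such that every other point lies strictly to the left of (or on) the directed line p → q. (Equivalently: for every other point r, the cross product (q − p) × (r − p) ≥ 0.)
Starting point (lowest x, tie lowest y): (-10, -10). Wrap until returning to start. Resulting hull: (-10, -10), (6, -4), (6, 1), (-2, 6), (-7, 3).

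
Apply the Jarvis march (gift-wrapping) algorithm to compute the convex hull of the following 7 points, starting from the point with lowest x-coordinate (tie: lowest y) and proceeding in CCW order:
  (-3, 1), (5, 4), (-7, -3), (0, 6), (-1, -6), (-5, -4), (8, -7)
Hull (CCW) = [(-7, -3), (-1, -6), (8, -7), (5, 4), (0, 6)]

Jarvis march: at each step, from the current hull vertex p, select the next vertex q as the point such that every other point lies strictly to the left of (or on) the directed line p → q. (Equivalently: for every other point r, the cross product (q − p) × (r − p) ≥ 0.)
Starting point (lowest x, tie lowest y): (-7, -3). Wrap until returning to start. Resulting hull: (-7, -3), (-1, -6), (8, -7), (5, 4), (0, 6).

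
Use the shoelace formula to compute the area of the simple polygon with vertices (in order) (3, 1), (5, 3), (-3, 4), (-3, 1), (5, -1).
Area = 24

Shoelace formula: Area = (1/2) |Σ_i (x_i · y_{i+1} − x_{i+1} · y_i)| (indices mod n). Compute each cross term:
  (3)(3) − (5)(1) = 4
  (5)(4) − (-3)(3) = 29
  (-3)(1) − (-3)(4) = 9
  (-3)(-1) − (5)(1) = -2
  (5)(1) − (3)(-1) = 8
Sum = 48, so (signed) Area = 48/2 = 24, |Area| = 24.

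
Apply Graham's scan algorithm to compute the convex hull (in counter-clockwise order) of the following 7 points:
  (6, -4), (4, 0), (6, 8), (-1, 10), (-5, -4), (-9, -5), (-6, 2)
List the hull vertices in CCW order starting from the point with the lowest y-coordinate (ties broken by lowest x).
Hull (CCW) = [(-9, -5), (6, -4), (6, 8), (-1, 10), (-6, 2)]

Graham scan procedure:
  1. Find the pivot p₀ = point with lowest y (tie → lowest x): (-9, -5).
  2. Sort the remaining points by polar angle around p₀.
  3. Walk through sorted points, maintaining a stack; pop the top while the last three entries make a non-left turn (cross product ≤ 0).
  4. Final stack is the convex hull in CCW order: (-9, -5), (6, -4), (6, 8), (-1, 10), (-6, 2).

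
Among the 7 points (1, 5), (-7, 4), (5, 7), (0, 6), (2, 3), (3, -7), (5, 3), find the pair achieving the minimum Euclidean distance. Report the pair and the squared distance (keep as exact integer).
Pair = ((1, 5), (0, 6)); squared distance = 2

Compute all C(7, 2) = 21 pairwise squared distances (x_i − x_j)² + (y_i − y_j)². The minimum is 2, attained by the pair ((1, 5), (0, 6)).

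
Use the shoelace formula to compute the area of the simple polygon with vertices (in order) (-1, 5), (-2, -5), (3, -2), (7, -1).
Area = 79/2

Shoelace formula: Area = (1/2) |Σ_i (x_i · y_{i+1} − x_{i+1} · y_i)| (indices mod n). Compute each cross term:
  (-1)(-5) − (-2)(5) = 15
  (-2)(-2) − (3)(-5) = 19
  (3)(-1) − (7)(-2) = 11
  (7)(5) − (-1)(-1) = 34
Sum = 79, so (signed) Area = 79/2 = 79/2, |Area| = 79/2.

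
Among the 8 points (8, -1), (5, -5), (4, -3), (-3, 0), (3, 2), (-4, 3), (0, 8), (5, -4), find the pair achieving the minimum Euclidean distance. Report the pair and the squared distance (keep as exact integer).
Pair = ((5, -5), (5, -4)); squared distance = 1

Compute all C(8, 2) = 28 pairwise squared distances (x_i − x_j)² + (y_i − y_j)². The minimum is 1, attained by the pair ((5, -5), (5, -4)).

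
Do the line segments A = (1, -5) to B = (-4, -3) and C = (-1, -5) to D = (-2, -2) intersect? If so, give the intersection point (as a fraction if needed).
Yes; intersection at (-17/13, -53/13) (t = 6/13 on AB, s = 4/13 on CD)

Parametrize AB as A + t(B − A) = (1 + -5 t, -5 + 2 t) and CD as C + s(D − C) = (-1 + -1 s, -5 + 3 s). Solve the linear system for (t, s). Determinant = 13 ≠ 0, so a unique intersection of the containing lines exists. Solution: t = 6/13, s = 4/13 — both in [0, 1], so the segments cross. Intersection point: (-17/13, -53/13).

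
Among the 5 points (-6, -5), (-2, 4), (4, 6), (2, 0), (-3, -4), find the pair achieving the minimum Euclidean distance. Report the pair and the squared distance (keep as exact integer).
Pair = ((-6, -5), (-3, -4)); squared distance = 10

Compute all C(5, 2) = 10 pairwise squared distances (x_i − x_j)² + (y_i − y_j)². The minimum is 10, attained by the pair ((-6, -5), (-3, -4)).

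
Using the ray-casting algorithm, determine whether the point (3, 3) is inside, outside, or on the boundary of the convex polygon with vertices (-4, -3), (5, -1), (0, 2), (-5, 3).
The point (3, 3) lies strictly outside the polygon

Cast a horizontal ray to the right from the query point and count how many polygon edges it crosses (each edge strictly once or zero times, handled with the usual half-open convention). 
Parity of crossings → even ⇒ outside.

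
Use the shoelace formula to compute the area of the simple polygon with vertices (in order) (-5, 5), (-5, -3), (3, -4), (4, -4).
Area = 73/2

Shoelace formula: Area = (1/2) |Σ_i (x_i · y_{i+1} − x_{i+1} · y_i)| (indices mod n). Compute each cross term:
  (-5)(-3) − (-5)(5) = 40
  (-5)(-4) − (3)(-3) = 29
  (3)(-4) − (4)(-4) = 4
  (4)(5) − (-5)(-4) = 0
Sum = 73, so (signed) Area = 73/2 = 73/2, |Area| = 73/2.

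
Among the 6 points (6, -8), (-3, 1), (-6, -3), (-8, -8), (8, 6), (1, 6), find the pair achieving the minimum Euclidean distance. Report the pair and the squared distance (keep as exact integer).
Pair = ((-3, 1), (-6, -3)); squared distance = 25

Compute all C(6, 2) = 15 pairwise squared distances (x_i − x_j)² + (y_i − y_j)². The minimum is 25, attained by the pair ((-3, 1), (-6, -3)).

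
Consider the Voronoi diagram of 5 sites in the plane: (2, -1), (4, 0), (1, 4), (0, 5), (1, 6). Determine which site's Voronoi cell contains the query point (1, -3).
Nearest site = (2, -1)

The Voronoi cell of site s contains exactly those query points closer to s than to any other site. Compute squared distances from q = (1, -3) to each site:
  (2 − 1)² + (-1 − -3)² = 5
  (4 − 1)² + (0 − -3)² = 18
  (1 − 1)² + (4 − -3)² = 49
  (0 − 1)² + (5 − -3)² = 65
  (1 − 1)² + (6 − -3)² = 81
Minimum is attained by (2, -1), so q lies in its Voronoi cell.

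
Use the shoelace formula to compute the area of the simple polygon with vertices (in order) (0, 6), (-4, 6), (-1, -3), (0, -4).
Area = 23

Shoelace formula: Area = (1/2) |Σ_i (x_i · y_{i+1} − x_{i+1} · y_i)| (indices mod n). Compute each cross term:
  (0)(6) − (-4)(6) = 24
  (-4)(-3) − (-1)(6) = 18
  (-1)(-4) − (0)(-3) = 4
  (0)(6) − (0)(-4) = 0
Sum = 46, so (signed) Area = 46/2 = 23, |Area| = 23.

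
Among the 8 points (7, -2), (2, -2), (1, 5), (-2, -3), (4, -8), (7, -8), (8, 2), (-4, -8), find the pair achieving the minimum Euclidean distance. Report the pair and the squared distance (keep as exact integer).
Pair = ((4, -8), (7, -8)); squared distance = 9

Compute all C(8, 2) = 28 pairwise squared distances (x_i − x_j)² + (y_i − y_j)². The minimum is 9, attained by the pair ((4, -8), (7, -8)).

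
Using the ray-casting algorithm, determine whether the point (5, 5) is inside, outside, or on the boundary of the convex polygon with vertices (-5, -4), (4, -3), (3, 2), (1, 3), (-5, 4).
The point (5, 5) lies strictly outside the polygon

Cast a horizontal ray to the right from the query point and count how many polygon edges it crosses (each edge strictly once or zero times, handled with the usual half-open convention). 
Parity of crossings → even ⇒ outside.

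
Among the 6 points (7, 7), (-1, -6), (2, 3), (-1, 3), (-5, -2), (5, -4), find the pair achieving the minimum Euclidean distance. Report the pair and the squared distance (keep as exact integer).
Pair = ((2, 3), (-1, 3)); squared distance = 9

Compute all C(6, 2) = 15 pairwise squared distances (x_i − x_j)² + (y_i − y_j)². The minimum is 9, attained by the pair ((2, 3), (-1, 3)).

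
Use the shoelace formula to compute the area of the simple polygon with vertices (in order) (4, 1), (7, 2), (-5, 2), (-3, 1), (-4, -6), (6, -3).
Area = 57

Shoelace formula: Area = (1/2) |Σ_i (x_i · y_{i+1} − x_{i+1} · y_i)| (indices mod n). Compute each cross term:
  (4)(2) − (7)(1) = 1
  (7)(2) − (-5)(2) = 24
  (-5)(1) − (-3)(2) = 1
  (-3)(-6) − (-4)(1) = 22
  (-4)(-3) − (6)(-6) = 48
  (6)(1) − (4)(-3) = 18
Sum = 114, so (signed) Area = 114/2 = 57, |Area| = 57.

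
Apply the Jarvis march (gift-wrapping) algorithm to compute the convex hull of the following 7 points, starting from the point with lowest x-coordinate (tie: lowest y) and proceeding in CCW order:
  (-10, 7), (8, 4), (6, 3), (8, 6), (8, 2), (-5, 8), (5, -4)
Hull (CCW) = [(-10, 7), (5, -4), (8, 2), (8, 6), (-5, 8)]

Jarvis march: at each step, from the current hull vertex p, select the next vertex q as the point such that every other point lies strictly to the left of (or on) the directed line p → q. (Equivalently: for every other point r, the cross product (q − p) × (r − p) ≥ 0.)
Starting point (lowest x, tie lowest y): (-10, 7). Wrap until returning to start. Resulting hull: (-10, 7), (5, -4), (8, 2), (8, 6), (-5, 8).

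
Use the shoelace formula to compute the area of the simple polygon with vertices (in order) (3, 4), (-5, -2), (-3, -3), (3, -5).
Area = 37

Shoelace formula: Area = (1/2) |Σ_i (x_i · y_{i+1} − x_{i+1} · y_i)| (indices mod n). Compute each cross term:
  (3)(-2) − (-5)(4) = 14
  (-5)(-3) − (-3)(-2) = 9
  (-3)(-5) − (3)(-3) = 24
  (3)(4) − (3)(-5) = 27
Sum = 74, so (signed) Area = 74/2 = 37, |Area| = 37.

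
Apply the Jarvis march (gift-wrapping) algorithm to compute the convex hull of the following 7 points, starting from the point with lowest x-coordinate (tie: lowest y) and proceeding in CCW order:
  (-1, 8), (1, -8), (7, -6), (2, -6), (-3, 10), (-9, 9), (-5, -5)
Hull (CCW) = [(-9, 9), (-5, -5), (1, -8), (7, -6), (-1, 8), (-3, 10)]

Jarvis march: at each step, from the current hull vertex p, select the next vertex q as the point such that every other point lies strictly to the left of (or on) the directed line p → q. (Equivalently: for every other point r, the cross product (q − p) × (r − p) ≥ 0.)
Starting point (lowest x, tie lowest y): (-9, 9). Wrap until returning to start. Resulting hull: (-9, 9), (-5, -5), (1, -8), (7, -6), (-1, 8), (-3, 10).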